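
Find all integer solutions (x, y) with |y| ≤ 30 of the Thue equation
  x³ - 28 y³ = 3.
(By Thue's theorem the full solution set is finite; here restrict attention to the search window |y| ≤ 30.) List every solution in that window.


The equation is x³ - 28y³ = 3. For fixed y, x³ = 28·y³ + 3, so a solution requires the RHS to be a perfect cube.
Strategy: iterate y from -30 to 30, compute RHS = 28·y³ + 3, and check whether it is a (positive or negative) perfect cube.
Check small values of y:
  y = 0: RHS = 3 is not a perfect cube.
  y = 1: RHS = 31 is not a perfect cube.
  y = -1: RHS = -25 is not a perfect cube.
  y = 2: RHS = 227 is not a perfect cube.
  y = -2: RHS = -221 is not a perfect cube.
  y = 3: RHS = 759 is not a perfect cube.
  y = -3: RHS = -753 is not a perfect cube.
Continuing the search up to |y| = 30 finds no solutions either.
No (x, y) in the scanned range satisfies the equation.

No integer solutions with |y| ≤ 30.


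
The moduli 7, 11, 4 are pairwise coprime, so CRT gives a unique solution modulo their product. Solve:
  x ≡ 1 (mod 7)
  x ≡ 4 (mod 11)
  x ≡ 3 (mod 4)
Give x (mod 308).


Moduli 7, 11, 4 are pairwise coprime; by CRT there is a unique solution modulo M = 7 · 11 · 4 = 308.
Solve pairwise, accumulating the modulus:
  Start with x ≡ 1 (mod 7).
  Combine with x ≡ 4 (mod 11): since gcd(7, 11) = 1, we get a unique residue mod 77.
    Write x = 1 + 7·t and substitute into x ≡ 4 (mod 11): 7·t ≡ 4 − 1 = 3 (mod 11).
    The inverse of 7 mod 11 is 8 (since 7·8 = 56 = 5·11 + 1), so t ≡ 8·3 = 24 ≡ 2 (mod 11).
    Then x = 1 + 7·2 = 15, valid modulo lcm(7, 11) = 77: x ≡ 15 (mod 77).
  Combine with x ≡ 3 (mod 4): since gcd(77, 4) = 1, we get a unique residue mod 308.
    Write x = 15 + 77·t and substitute into x ≡ 3 (mod 4): 77·t ≡ 3 − 15 = -12 (mod 4).
    Reduce coefficients mod 4: 1·t ≡ 0 (mod 4).
    So t ≡ 0 (mod 4).
    Then x = 15 + 77·0 = 15, valid modulo lcm(77, 4) = 308: x ≡ 15 (mod 308).
Verify: 15 mod 7 = 1 ✓, 15 mod 11 = 4 ✓, 15 mod 4 = 3 ✓.

x ≡ 15 (mod 308).


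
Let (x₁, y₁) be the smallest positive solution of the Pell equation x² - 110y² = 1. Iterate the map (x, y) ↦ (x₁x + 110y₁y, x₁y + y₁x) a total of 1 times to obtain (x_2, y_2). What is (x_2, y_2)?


Step 1: Find the fundamental solution (x₁, y₁) of x² - 110y² = 1.
  Expand √110 as a continued fraction. a₀ = ⌊√110⌋ = 10; iterate m_{k+1} = d_k·a_k − m_k, d_{k+1} = (110 − m_{k+1}²)/d_k, a_{k+1} = ⌊(a₀ + m_{k+1})/d_{k+1}⌋ (starting m₀ = 0, d₀ = 1), with convergents p_k = a_k·p_{k-1} + p_{k-2}, q_k = a_k·q_{k-1} + q_{k-2} (p₋₁ = 1, q₋₁ = 0):
  k = 0: a₀ = 10; p₀/q₀ = 10/1; p₀² − 110·q₀² = 100 − 110 = -10.
  k = 1: m = 10, d = 10, a = ⌊(10 + 10)/10⌋ = 2; p/q = (2·10 + 1)/(2·1 + 0) = 21/2; p² − 110·q² = 441 − 440 = 1.
  The first convergent with p² − 110·q² = 1 gives the fundamental solution (x₁, y₁) = (21, 2).
Step 2: Apply the recurrence (x_{n+1}, y_{n+1}) = (x₁x_n + 110y₁y_n, x₁y_n + y₁x_n) repeatedly.
  From (x_1, y_1) = (21, 2): x_2 = 21·21 + 110·2·2 = 881; y_2 = 21·2 + 2·21 = 84.
Step 3: Verify x_2² - 110·y_2² = 776161 - 776160 = 1 (should be 1). ✓

(x_1, y_1) = (21, 2); (x_2, y_2) = (881, 84).


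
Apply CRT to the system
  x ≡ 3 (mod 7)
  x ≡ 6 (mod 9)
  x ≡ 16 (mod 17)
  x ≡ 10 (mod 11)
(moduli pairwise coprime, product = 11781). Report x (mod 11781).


Product of moduli M = 7 · 9 · 17 · 11 = 11781.
Merge one congruence at a time:
  Start: x ≡ 3 (mod 7).
  Combine with x ≡ 6 (mod 9); new modulus lcm = 63.
    Write x = 3 + 7·t and substitute into x ≡ 6 (mod 9): 7·t ≡ 6 − 3 = 3 (mod 9).
    The inverse of 7 mod 9 is 4 (since 7·4 = 28 = 3·9 + 1), so t ≡ 4·3 = 12 ≡ 3 (mod 9).
    Then x = 3 + 7·3 = 24, valid modulo lcm(7, 9) = 63: x ≡ 24 (mod 63).
  Combine with x ≡ 16 (mod 17); new modulus lcm = 1071.
    Write x = 24 + 63·t and substitute into x ≡ 16 (mod 17): 63·t ≡ 16 − 24 = -8 (mod 17).
    Reduce coefficients mod 17: 12·t ≡ 9 (mod 17).
    The inverse of 12 mod 17 is 10 (since 12·10 = 120 = 7·17 + 1), so t ≡ 10·9 = 90 ≡ 5 (mod 17).
    Then x = 24 + 63·5 = 339, valid modulo lcm(63, 17) = 1071: x ≡ 339 (mod 1071).
  Combine with x ≡ 10 (mod 11); new modulus lcm = 11781.
    Write x = 339 + 1071·t and substitute into x ≡ 10 (mod 11): 1071·t ≡ 10 − 339 = -329 (mod 11).
    Reduce coefficients mod 11: 4·t ≡ 1 (mod 11).
    The inverse of 4 mod 11 is 3 (since 4·3 = 12 = 1·11 + 1), so t ≡ 3·1 = 3 ≡ 3 (mod 11).
    Then x = 339 + 1071·3 = 3552, valid modulo lcm(1071, 11) = 11781: x ≡ 3552 (mod 11781).
Verify against each original: 3552 mod 7 = 3, 3552 mod 9 = 6, 3552 mod 17 = 16, 3552 mod 11 = 10.

x ≡ 3552 (mod 11781).


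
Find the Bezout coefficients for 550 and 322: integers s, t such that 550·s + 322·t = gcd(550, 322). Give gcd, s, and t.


Euclidean algorithm on (550, 322) — divide until remainder is 0:
  550 = 1 · 322 + 228
  322 = 1 · 228 + 94
  228 = 2 · 94 + 40
  94 = 2 · 40 + 14
  40 = 2 · 14 + 12
  14 = 1 · 12 + 2
  12 = 6 · 2 + 0
gcd(550, 322) = 2.
Track Bezout coefficients alongside the remainders: start with r₀ = 550 = a·1 + b·0 (s = 1, t = 0) and r₁ = 322 = a·0 + b·1 (s = 0, t = 1); each new remainder r_{k+1} = r_{k-1} − q_k·r_k inherits s_{k+1} = s_{k-1} − q_k·s_k, t_{k+1} = t_{k-1} − q_k·t_k, so r_k = a·s_k + b·t_k at every step:
  q = 1: r = 228, s = 1 − 1·0 = 1, t = 0 − 1·1 = -1  (check: 550·1 + 322·(-1) = 228)
  q = 1: r = 94, s = 0 − 1·1 = -1, t = 1 − 1·(-1) = 2  (check: 550·(-1) + 322·2 = 94)
  q = 2: r = 40, s = 1 − 2·(-1) = 3, t = -1 − 2·2 = -5  (check: 550·3 + 322·(-5) = 40)
  q = 2: r = 14, s = -1 − 2·3 = -7, t = 2 − 2·(-5) = 12  (check: 550·(-7) + 322·12 = 14)
  q = 2: r = 12, s = 3 − 2·(-7) = 17, t = -5 − 2·12 = -29  (check: 550·17 + 322·(-29) = 12)
  q = 1: r = 2, s = -7 − 1·17 = -24, t = 12 − 1·(-29) = 41  (check: 550·(-24) + 322·41 = 2)
The row with r = 2 (the gcd) gives the Bezout coefficients s = -24, t = 41.
Result: 550 · (-24) + 322 · (41) = 2.

gcd(550, 322) = 2; s = -24, t = 41 (check: 550·(-24) + 322·41 = 2).


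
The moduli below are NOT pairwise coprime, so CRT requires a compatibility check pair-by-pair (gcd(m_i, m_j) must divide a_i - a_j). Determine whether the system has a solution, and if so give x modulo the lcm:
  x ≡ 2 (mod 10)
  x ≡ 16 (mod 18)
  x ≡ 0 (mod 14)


Moduli 10, 18, 14 are not pairwise coprime, so CRT works modulo lcm(m_i) when all pairwise compatibility conditions hold.
Pairwise compatibility: gcd(m_i, m_j) must divide a_i - a_j for every pair.
Merge one congruence at a time:
  Start: x ≡ 2 (mod 10).
  Combine with x ≡ 16 (mod 18): gcd(10, 18) = 2; 16 - 2 = 14, which IS divisible by 2, so compatible.
    Write x = 2 + 10·t and substitute into x ≡ 16 (mod 18): 10·t ≡ 16 − 2 = 14 (mod 18).
    Divide the congruence (and modulus) by g = 2: 5·t ≡ 7 (mod 9).
    The inverse of 5 mod 9 is 2 (since 5·2 = 10 = 1·9 + 1), so t ≡ 2·7 = 14 ≡ 5 (mod 9).
    Then x = 2 + 10·5 = 52, valid modulo lcm(10, 18) = 90: x ≡ 52 (mod 90).
  Combine with x ≡ 0 (mod 14): gcd(90, 14) = 2; 0 - 52 = -52, which IS divisible by 2, so compatible.
    Write x = 52 + 90·t and substitute into x ≡ 0 (mod 14): 90·t ≡ 0 − 52 = -52 (mod 14).
    Divide the congruence (and modulus) by g = 2: 45·t ≡ -26 (mod 7).
    Reduce coefficients mod 7: 3·t ≡ 2 (mod 7).
    The inverse of 3 mod 7 is 5 (since 3·5 = 15 = 2·7 + 1), so t ≡ 5·2 = 10 ≡ 3 (mod 7).
    Then x = 52 + 90·3 = 322, valid modulo lcm(90, 14) = 630: x ≡ 322 (mod 630).
Verify: 322 mod 10 = 2, 322 mod 18 = 16, 322 mod 14 = 0.

x ≡ 322 (mod 630).


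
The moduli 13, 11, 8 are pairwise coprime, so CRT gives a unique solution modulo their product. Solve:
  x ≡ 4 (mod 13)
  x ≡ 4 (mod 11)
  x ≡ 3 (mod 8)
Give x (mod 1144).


Moduli 13, 11, 8 are pairwise coprime; by CRT there is a unique solution modulo M = 13 · 11 · 8 = 1144.
Solve pairwise, accumulating the modulus:
  Start with x ≡ 4 (mod 13).
  Combine with x ≡ 4 (mod 11): since gcd(13, 11) = 1, we get a unique residue mod 143.
    Write x = 4 + 13·t and substitute into x ≡ 4 (mod 11): 13·t ≡ 4 − 4 = 0 (mod 11).
    Reduce coefficients mod 11: 2·t ≡ 0 (mod 11).
    The inverse of 2 mod 11 is 6 (since 2·6 = 12 = 1·11 + 1), so t ≡ 6·0 = 0 ≡ 0 (mod 11).
    Then x = 4 + 13·0 = 4, valid modulo lcm(13, 11) = 143: x ≡ 4 (mod 143).
  Combine with x ≡ 3 (mod 8): since gcd(143, 8) = 1, we get a unique residue mod 1144.
    Write x = 4 + 143·t and substitute into x ≡ 3 (mod 8): 143·t ≡ 3 − 4 = -1 (mod 8).
    Reduce coefficients mod 8: 7·t ≡ 7 (mod 8).
    The inverse of 7 mod 8 is 7 (since 7·7 = 49 = 6·8 + 1), so t ≡ 7·7 = 49 ≡ 1 (mod 8).
    Then x = 4 + 143·1 = 147, valid modulo lcm(143, 8) = 1144: x ≡ 147 (mod 1144).
Verify: 147 mod 13 = 4 ✓, 147 mod 11 = 4 ✓, 147 mod 8 = 3 ✓.

x ≡ 147 (mod 1144).


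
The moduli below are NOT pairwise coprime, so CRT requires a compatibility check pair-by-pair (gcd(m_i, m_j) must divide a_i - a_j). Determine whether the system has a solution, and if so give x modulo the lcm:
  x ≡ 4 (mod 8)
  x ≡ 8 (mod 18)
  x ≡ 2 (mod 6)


Moduli 8, 18, 6 are not pairwise coprime, so CRT works modulo lcm(m_i) when all pairwise compatibility conditions hold.
Pairwise compatibility: gcd(m_i, m_j) must divide a_i - a_j for every pair.
Merge one congruence at a time:
  Start: x ≡ 4 (mod 8).
  Combine with x ≡ 8 (mod 18): gcd(8, 18) = 2; 8 - 4 = 4, which IS divisible by 2, so compatible.
    Write x = 4 + 8·t and substitute into x ≡ 8 (mod 18): 8·t ≡ 8 − 4 = 4 (mod 18).
    Divide the congruence (and modulus) by g = 2: 4·t ≡ 2 (mod 9).
    The inverse of 4 mod 9 is 7 (since 4·7 = 28 = 3·9 + 1), so t ≡ 7·2 = 14 ≡ 5 (mod 9).
    Then x = 4 + 8·5 = 44, valid modulo lcm(8, 18) = 72: x ≡ 44 (mod 72).
  Combine with x ≡ 2 (mod 6): gcd(72, 6) = 6; 2 - 44 = -42, which IS divisible by 6, so compatible.
    Write x = 44 + 72·t and substitute into x ≡ 2 (mod 6): 72·t ≡ 2 − 44 = -42 (mod 6).
    Divide the congruence (and modulus) by g = 6: 12·t ≡ -7 (mod 1).
    Modulo 1 every t works; take t = 0.
    Then x = 44 + 72·0 = 44, valid modulo lcm(72, 6) = 72: x ≡ 44 (mod 72).
Verify: 44 mod 8 = 4, 44 mod 18 = 8, 44 mod 6 = 2.

x ≡ 44 (mod 72).


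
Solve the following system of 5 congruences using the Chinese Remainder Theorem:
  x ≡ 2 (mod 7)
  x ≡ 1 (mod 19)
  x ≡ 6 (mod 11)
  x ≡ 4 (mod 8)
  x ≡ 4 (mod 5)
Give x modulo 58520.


Product of moduli M = 7 · 19 · 11 · 8 · 5 = 58520.
Merge one congruence at a time:
  Start: x ≡ 2 (mod 7).
  Combine with x ≡ 1 (mod 19); new modulus lcm = 133.
    Write x = 2 + 7·t and substitute into x ≡ 1 (mod 19): 7·t ≡ 1 − 2 = -1 (mod 19).
    Reduce coefficients mod 19: 7·t ≡ 18 (mod 19).
    The inverse of 7 mod 19 is 11 (since 7·11 = 77 = 4·19 + 1), so t ≡ 11·18 = 198 ≡ 8 (mod 19).
    Then x = 2 + 7·8 = 58, valid modulo lcm(7, 19) = 133: x ≡ 58 (mod 133).
  Combine with x ≡ 6 (mod 11); new modulus lcm = 1463.
    Write x = 58 + 133·t and substitute into x ≡ 6 (mod 11): 133·t ≡ 6 − 58 = -52 (mod 11).
    Reduce coefficients mod 11: 1·t ≡ 3 (mod 11).
    So t ≡ 3 (mod 11).
    Then x = 58 + 133·3 = 457, valid modulo lcm(133, 11) = 1463: x ≡ 457 (mod 1463).
  Combine with x ≡ 4 (mod 8); new modulus lcm = 11704.
    Write x = 457 + 1463·t and substitute into x ≡ 4 (mod 8): 1463·t ≡ 4 − 457 = -453 (mod 8).
    Reduce coefficients mod 8: 7·t ≡ 3 (mod 8).
    The inverse of 7 mod 8 is 7 (since 7·7 = 49 = 6·8 + 1), so t ≡ 7·3 = 21 ≡ 5 (mod 8).
    Then x = 457 + 1463·5 = 7772, valid modulo lcm(1463, 8) = 11704: x ≡ 7772 (mod 11704).
  Combine with x ≡ 4 (mod 5); new modulus lcm = 58520.
    Write x = 7772 + 11704·t and substitute into x ≡ 4 (mod 5): 11704·t ≡ 4 − 7772 = -7768 (mod 5).
    Reduce coefficients mod 5: 4·t ≡ 2 (mod 5).
    The inverse of 4 mod 5 is 4 (since 4·4 = 16 = 3·5 + 1), so t ≡ 4·2 = 8 ≡ 3 (mod 5).
    Then x = 7772 + 11704·3 = 42884, valid modulo lcm(11704, 5) = 58520: x ≡ 42884 (mod 58520).
Verify against each original: 42884 mod 7 = 2, 42884 mod 19 = 1, 42884 mod 11 = 6, 42884 mod 8 = 4, 42884 mod 5 = 4.

x ≡ 42884 (mod 58520).


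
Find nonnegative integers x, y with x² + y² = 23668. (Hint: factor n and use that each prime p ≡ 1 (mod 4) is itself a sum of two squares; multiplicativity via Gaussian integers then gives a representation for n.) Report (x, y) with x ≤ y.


Step 1: Factor n = 23668 = 2^2 · 61 · 97.
Step 2: Check the mod-4 condition on each prime factor: 2 = 2 (special); 61 ≡ 1 (mod 4), exponent 1; 97 ≡ 1 (mod 4), exponent 1.
All primes ≡ 3 (mod 4) appear to even exponent (or don't appear), so by the two-squares theorem n IS expressible as a sum of two squares.
Step 3: Build a representation. Group n = k² · m with k = 2 and m = 61 · 97 = 5917 (a product of primes ≡ 1 (mod 4)); a representation of m scales to one of n via (k·x)² + (k·y)² = k²(x² + y²). Each prime p ≡ 1 (mod 4) is itself a sum of two squares; find a² by testing p − a² for a perfect square:
  61: 61 − 1² = 60, 61 − 2² = 57, 61 − 3² = 52, 61 − 4² = 45, 61 − 5² = 36 = 6² ⇒ 61 = 5² + 6².
  97: 97 − 1² = 96, 97 − 2² = 93, 97 − 3² = 88, 97 − 4² = 81 = 9² ⇒ 97 = 4² + 9².
  Combine using the Brahmagupta–Fibonacci identity (a² + b²)(c² + d²) = (ac − bd)² + (ad + bc)² = (ac + bd)² + (ad − bc)²:
  61 · 97 = 5917: from (5² + 6²)(4² + 9²), take (5·4 − 6·9, 5·9 + 6·4) = (20 − 54, 45 + 24) = (-34, 69); dropping signs (only squares matter) gives (34, 69); check 34² + 69² = 1156 + 4761 = 5917 ✓.
  Scale by k = 2: (2·34, 2·69) = (68, 138).
Step 4: Order so x ≤ y and verify: 68² + 138² = 4624 + 19044 = 23668 = n. ✓

n = 23668 = 68² + 138² (one valid representation with x ≤ y).


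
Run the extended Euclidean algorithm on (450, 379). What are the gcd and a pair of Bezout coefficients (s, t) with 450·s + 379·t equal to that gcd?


Euclidean algorithm on (450, 379) — divide until remainder is 0:
  450 = 1 · 379 + 71
  379 = 5 · 71 + 24
  71 = 2 · 24 + 23
  24 = 1 · 23 + 1
  23 = 23 · 1 + 0
gcd(450, 379) = 1.
Track Bezout coefficients alongside the remainders: start with r₀ = 450 = a·1 + b·0 (s = 1, t = 0) and r₁ = 379 = a·0 + b·1 (s = 0, t = 1); each new remainder r_{k+1} = r_{k-1} − q_k·r_k inherits s_{k+1} = s_{k-1} − q_k·s_k, t_{k+1} = t_{k-1} − q_k·t_k, so r_k = a·s_k + b·t_k at every step:
  q = 1: r = 71, s = 1 − 1·0 = 1, t = 0 − 1·1 = -1  (check: 450·1 + 379·(-1) = 71)
  q = 5: r = 24, s = 0 − 5·1 = -5, t = 1 − 5·(-1) = 6  (check: 450·(-5) + 379·6 = 24)
  q = 2: r = 23, s = 1 − 2·(-5) = 11, t = -1 − 2·6 = -13  (check: 450·11 + 379·(-13) = 23)
  q = 1: r = 1, s = -5 − 1·11 = -16, t = 6 − 1·(-13) = 19  (check: 450·(-16) + 379·19 = 1)
The row with r = 1 (the gcd) gives the Bezout coefficients s = -16, t = 19.
Result: 450 · (-16) + 379 · (19) = 1.

gcd(450, 379) = 1; s = -16, t = 19 (check: 450·(-16) + 379·19 = 1).


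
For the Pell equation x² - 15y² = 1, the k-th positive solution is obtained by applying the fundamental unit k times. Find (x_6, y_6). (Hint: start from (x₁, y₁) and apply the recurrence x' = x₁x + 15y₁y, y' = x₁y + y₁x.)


Step 1: Find the fundamental solution (x₁, y₁) of x² - 15y² = 1.
  Expand √15 as a continued fraction. a₀ = ⌊√15⌋ = 3; iterate m_{k+1} = d_k·a_k − m_k, d_{k+1} = (15 − m_{k+1}²)/d_k, a_{k+1} = ⌊(a₀ + m_{k+1})/d_{k+1}⌋ (starting m₀ = 0, d₀ = 1), with convergents p_k = a_k·p_{k-1} + p_{k-2}, q_k = a_k·q_{k-1} + q_{k-2} (p₋₁ = 1, q₋₁ = 0):
  k = 0: a₀ = 3; p₀/q₀ = 3/1; p₀² − 15·q₀² = 9 − 15 = -6.
  k = 1: m = 3, d = 6, a = ⌊(3 + 3)/6⌋ = 1; p/q = (1·3 + 1)/(1·1 + 0) = 4/1; p² − 15·q² = 16 − 15 = 1.
  The first convergent with p² − 15·q² = 1 gives the fundamental solution (x₁, y₁) = (4, 1).
Step 2: Apply the recurrence (x_{n+1}, y_{n+1}) = (x₁x_n + 15y₁y_n, x₁y_n + y₁x_n) repeatedly.
  From (x_1, y_1) = (4, 1): x_2 = 4·4 + 15·1·1 = 31; y_2 = 4·1 + 1·4 = 8.
  From (x_2, y_2) = (31, 8): x_3 = 4·31 + 15·1·8 = 244; y_3 = 4·8 + 1·31 = 63.
  From (x_3, y_3) = (244, 63): x_4 = 4·244 + 15·1·63 = 1921; y_4 = 4·63 + 1·244 = 496.
  From (x_4, y_4) = (1921, 496): x_5 = 4·1921 + 15·1·496 = 15124; y_5 = 4·496 + 1·1921 = 3905.
  From (x_5, y_5) = (15124, 3905): x_6 = 4·15124 + 15·1·3905 = 119071; y_6 = 4·3905 + 1·15124 = 30744.
Step 3: Verify x_6² - 15·y_6² = 14177903041 - 14177903040 = 1 (should be 1). ✓

(x_1, y_1) = (4, 1); (x_6, y_6) = (119071, 30744).


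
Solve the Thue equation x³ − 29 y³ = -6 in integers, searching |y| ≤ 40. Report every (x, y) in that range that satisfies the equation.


The equation is x³ - 29y³ = -6. For fixed y, x³ = 29·y³ − 6, so a solution requires the RHS to be a perfect cube.
Strategy: iterate y from -40 to 40, compute RHS = 29·y³ − 6, and check whether it is a (positive or negative) perfect cube.
Check small values of y:
  y = 0: RHS = -6 is not a perfect cube.
  y = 1: RHS = 23 is not a perfect cube.
  y = -1: RHS = -35 is not a perfect cube.
  y = 2: RHS = 226 is not a perfect cube.
  y = -2: RHS = -238 is not a perfect cube.
  y = 3: RHS = 777 is not a perfect cube.
  y = -3: RHS = -789 is not a perfect cube.
Continuing the search up to |y| = 40 finds no solutions either.
No (x, y) in the scanned range satisfies the equation.

No integer solutions with |y| ≤ 40.


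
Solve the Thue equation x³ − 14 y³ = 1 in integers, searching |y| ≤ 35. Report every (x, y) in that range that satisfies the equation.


The equation is x³ - 14y³ = 1. For fixed y, x³ = 14·y³ + 1, so a solution requires the RHS to be a perfect cube.
Strategy: iterate y from -35 to 35, compute RHS = 14·y³ + 1, and check whether it is a (positive or negative) perfect cube.
Check small values of y:
  y = 0: RHS = 1 = (1)³ ⇒ x = 1 works.
  y = 1: RHS = 15 is not a perfect cube.
  y = -1: RHS = -13 is not a perfect cube.
  y = 2: RHS = 113 is not a perfect cube.
  y = -2: RHS = -111 is not a perfect cube.
  y = 3: RHS = 379 is not a perfect cube.
  y = -3: RHS = -377 is not a perfect cube.
Continuing the search up to |y| = 35 finds no further solutions beyond those listed.
Collected solutions: (1, 0).

Solutions (with |y| ≤ 35): (1, 0).


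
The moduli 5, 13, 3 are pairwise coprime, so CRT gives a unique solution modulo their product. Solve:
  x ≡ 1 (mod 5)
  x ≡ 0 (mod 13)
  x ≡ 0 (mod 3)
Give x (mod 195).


Moduli 5, 13, 3 are pairwise coprime; by CRT there is a unique solution modulo M = 5 · 13 · 3 = 195.
Solve pairwise, accumulating the modulus:
  Start with x ≡ 1 (mod 5).
  Combine with x ≡ 0 (mod 13): since gcd(5, 13) = 1, we get a unique residue mod 65.
    Write x = 1 + 5·t and substitute into x ≡ 0 (mod 13): 5·t ≡ 0 − 1 = -1 (mod 13).
    Reduce coefficients mod 13: 5·t ≡ 12 (mod 13).
    The inverse of 5 mod 13 is 8 (since 5·8 = 40 = 3·13 + 1), so t ≡ 8·12 = 96 ≡ 5 (mod 13).
    Then x = 1 + 5·5 = 26, valid modulo lcm(5, 13) = 65: x ≡ 26 (mod 65).
  Combine with x ≡ 0 (mod 3): since gcd(65, 3) = 1, we get a unique residue mod 195.
    Write x = 26 + 65·t and substitute into x ≡ 0 (mod 3): 65·t ≡ 0 − 26 = -26 (mod 3).
    Reduce coefficients mod 3: 2·t ≡ 1 (mod 3).
    The inverse of 2 mod 3 is 2 (since 2·2 = 4 = 1·3 + 1), so t ≡ 2·1 = 2 ≡ 2 (mod 3).
    Then x = 26 + 65·2 = 156, valid modulo lcm(65, 3) = 195: x ≡ 156 (mod 195).
Verify: 156 mod 5 = 1 ✓, 156 mod 13 = 0 ✓, 156 mod 3 = 0 ✓.

x ≡ 156 (mod 195).


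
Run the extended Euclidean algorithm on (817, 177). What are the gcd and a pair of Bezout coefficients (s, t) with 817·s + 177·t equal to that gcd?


Euclidean algorithm on (817, 177) — divide until remainder is 0:
  817 = 4 · 177 + 109
  177 = 1 · 109 + 68
  109 = 1 · 68 + 41
  68 = 1 · 41 + 27
  41 = 1 · 27 + 14
  27 = 1 · 14 + 13
  14 = 1 · 13 + 1
  13 = 13 · 1 + 0
gcd(817, 177) = 1.
Track Bezout coefficients alongside the remainders: start with r₀ = 817 = a·1 + b·0 (s = 1, t = 0) and r₁ = 177 = a·0 + b·1 (s = 0, t = 1); each new remainder r_{k+1} = r_{k-1} − q_k·r_k inherits s_{k+1} = s_{k-1} − q_k·s_k, t_{k+1} = t_{k-1} − q_k·t_k, so r_k = a·s_k + b·t_k at every step:
  q = 4: r = 109, s = 1 − 4·0 = 1, t = 0 − 4·1 = -4  (check: 817·1 + 177·(-4) = 109)
  q = 1: r = 68, s = 0 − 1·1 = -1, t = 1 − 1·(-4) = 5  (check: 817·(-1) + 177·5 = 68)
  q = 1: r = 41, s = 1 − 1·(-1) = 2, t = -4 − 1·5 = -9  (check: 817·2 + 177·(-9) = 41)
  q = 1: r = 27, s = -1 − 1·2 = -3, t = 5 − 1·(-9) = 14  (check: 817·(-3) + 177·14 = 27)
  q = 1: r = 14, s = 2 − 1·(-3) = 5, t = -9 − 1·14 = -23  (check: 817·5 + 177·(-23) = 14)
  q = 1: r = 13, s = -3 − 1·5 = -8, t = 14 − 1·(-23) = 37  (check: 817·(-8) + 177·37 = 13)
  q = 1: r = 1, s = 5 − 1·(-8) = 13, t = -23 − 1·37 = -60  (check: 817·13 + 177·(-60) = 1)
The row with r = 1 (the gcd) gives the Bezout coefficients s = 13, t = -60.
Result: 817 · (13) + 177 · (-60) = 1.

gcd(817, 177) = 1; s = 13, t = -60 (check: 817·13 + 177·(-60) = 1).


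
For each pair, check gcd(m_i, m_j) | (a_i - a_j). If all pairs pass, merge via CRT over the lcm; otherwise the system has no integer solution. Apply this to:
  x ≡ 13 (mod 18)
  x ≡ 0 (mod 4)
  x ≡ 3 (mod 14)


Moduli 18, 4, 14 are not pairwise coprime, so CRT works modulo lcm(m_i) when all pairwise compatibility conditions hold.
Pairwise compatibility: gcd(m_i, m_j) must divide a_i - a_j for every pair.
Merge one congruence at a time:
  Start: x ≡ 13 (mod 18).
  Combine with x ≡ 0 (mod 4): gcd(18, 4) = 2, and 0 - 13 = -13 is NOT divisible by 2.
    ⇒ system is inconsistent (no integer solution).

No solution (the system is inconsistent).


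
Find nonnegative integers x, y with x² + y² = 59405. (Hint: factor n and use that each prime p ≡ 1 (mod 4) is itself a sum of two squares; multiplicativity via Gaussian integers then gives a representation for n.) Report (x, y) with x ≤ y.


Step 1: Factor n = 59405 = 5 · 109^2.
Step 2: Check the mod-4 condition on each prime factor: 5 ≡ 1 (mod 4), exponent 1; 109 ≡ 1 (mod 4), exponent 2.
All primes ≡ 3 (mod 4) appear to even exponent (or don't appear), so by the two-squares theorem n IS expressible as a sum of two squares.
Step 3: Build a representation. Here n = 5 · 109 · 109 is a product of primes ≡ 1 (mod 4). Each prime p ≡ 1 (mod 4) is itself a sum of two squares; find a² by testing p − a² for a perfect square:
  5: 5 − 1² = 4 = 2² ⇒ 5 = 1² + 2².
  109: 109 − 1² = 108, 109 − 2² = 105, 109 − 3² = 100 = 10² ⇒ 109 = 3² + 10².
  Combine using the Brahmagupta–Fibonacci identity (a² + b²)(c² + d²) = (ac − bd)² + (ad + bc)² = (ac + bd)² + (ad − bc)²:
  5 · 109 = 545: from (1² + 2²)(3² + 10²), take (1·3 − 2·10, 1·10 + 2·3) = (3 − 20, 10 + 6) = (-17, 16); dropping signs (only squares matter) gives (17, 16); check 17² + 16² = 289 + 256 = 545 ✓.
  545 · 109 = 59405: from (17² + 16²)(3² + 10²), take (17·3 − 16·10, 17·10 + 16·3) = (51 − 160, 170 + 48) = (-109, 218); dropping signs (only squares matter) gives (109, 218); check 109² + 218² = 11881 + 47524 = 59405 ✓.
Step 4: Order so x ≤ y and verify: 109² + 218² = 11881 + 47524 = 59405 = n. ✓

n = 59405 = 109² + 218² (one valid representation with x ≤ y).


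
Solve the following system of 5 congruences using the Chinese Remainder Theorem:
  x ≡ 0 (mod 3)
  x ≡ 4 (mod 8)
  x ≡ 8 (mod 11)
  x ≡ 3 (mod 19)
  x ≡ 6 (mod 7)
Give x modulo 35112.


Product of moduli M = 3 · 8 · 11 · 19 · 7 = 35112.
Merge one congruence at a time:
  Start: x ≡ 0 (mod 3).
  Combine with x ≡ 4 (mod 8); new modulus lcm = 24.
    Write x = 0 + 3·t and substitute into x ≡ 4 (mod 8): 3·t ≡ 4 − 0 = 4 (mod 8).
    The inverse of 3 mod 8 is 3 (since 3·3 = 9 = 1·8 + 1), so t ≡ 3·4 = 12 ≡ 4 (mod 8).
    Then x = 0 + 3·4 = 12, valid modulo lcm(3, 8) = 24: x ≡ 12 (mod 24).
  Combine with x ≡ 8 (mod 11); new modulus lcm = 264.
    Write x = 12 + 24·t and substitute into x ≡ 8 (mod 11): 24·t ≡ 8 − 12 = -4 (mod 11).
    Reduce coefficients mod 11: 2·t ≡ 7 (mod 11).
    The inverse of 2 mod 11 is 6 (since 2·6 = 12 = 1·11 + 1), so t ≡ 6·7 = 42 ≡ 9 (mod 11).
    Then x = 12 + 24·9 = 228, valid modulo lcm(24, 11) = 264: x ≡ 228 (mod 264).
  Combine with x ≡ 3 (mod 19); new modulus lcm = 5016.
    Write x = 228 + 264·t and substitute into x ≡ 3 (mod 19): 264·t ≡ 3 − 228 = -225 (mod 19).
    Reduce coefficients mod 19: 17·t ≡ 3 (mod 19).
    The inverse of 17 mod 19 is 9 (since 17·9 = 153 = 8·19 + 1), so t ≡ 9·3 = 27 ≡ 8 (mod 19).
    Then x = 228 + 264·8 = 2340, valid modulo lcm(264, 19) = 5016: x ≡ 2340 (mod 5016).
  Combine with x ≡ 6 (mod 7); new modulus lcm = 35112.
    Write x = 2340 + 5016·t and substitute into x ≡ 6 (mod 7): 5016·t ≡ 6 − 2340 = -2334 (mod 7).
    Reduce coefficients mod 7: 4·t ≡ 4 (mod 7).
    The inverse of 4 mod 7 is 2 (since 4·2 = 8 = 1·7 + 1), so t ≡ 2·4 = 8 ≡ 1 (mod 7).
    Then x = 2340 + 5016·1 = 7356, valid modulo lcm(5016, 7) = 35112: x ≡ 7356 (mod 35112).
Verify against each original: 7356 mod 3 = 0, 7356 mod 8 = 4, 7356 mod 11 = 8, 7356 mod 19 = 3, 7356 mod 7 = 6.

x ≡ 7356 (mod 35112).


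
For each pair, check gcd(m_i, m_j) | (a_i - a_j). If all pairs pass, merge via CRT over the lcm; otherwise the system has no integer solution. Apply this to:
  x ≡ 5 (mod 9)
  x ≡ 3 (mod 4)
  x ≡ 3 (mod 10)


Moduli 9, 4, 10 are not pairwise coprime, so CRT works modulo lcm(m_i) when all pairwise compatibility conditions hold.
Pairwise compatibility: gcd(m_i, m_j) must divide a_i - a_j for every pair.
Merge one congruence at a time:
  Start: x ≡ 5 (mod 9).
  Combine with x ≡ 3 (mod 4): gcd(9, 4) = 1; 3 - 5 = -2, which IS divisible by 1, so compatible.
    Write x = 5 + 9·t and substitute into x ≡ 3 (mod 4): 9·t ≡ 3 − 5 = -2 (mod 4).
    Reduce coefficients mod 4: 1·t ≡ 2 (mod 4).
    So t ≡ 2 (mod 4).
    Then x = 5 + 9·2 = 23, valid modulo lcm(9, 4) = 36: x ≡ 23 (mod 36).
  Combine with x ≡ 3 (mod 10): gcd(36, 10) = 2; 3 - 23 = -20, which IS divisible by 2, so compatible.
    Write x = 23 + 36·t and substitute into x ≡ 3 (mod 10): 36·t ≡ 3 − 23 = -20 (mod 10).
    Divide the congruence (and modulus) by g = 2: 18·t ≡ -10 (mod 5).
    Reduce coefficients mod 5: 3·t ≡ 0 (mod 5).
    The inverse of 3 mod 5 is 2 (since 3·2 = 6 = 1·5 + 1), so t ≡ 2·0 = 0 ≡ 0 (mod 5).
    Then x = 23 + 36·0 = 23, valid modulo lcm(36, 10) = 180: x ≡ 23 (mod 180).
Verify: 23 mod 9 = 5, 23 mod 4 = 3, 23 mod 10 = 3.

x ≡ 23 (mod 180).


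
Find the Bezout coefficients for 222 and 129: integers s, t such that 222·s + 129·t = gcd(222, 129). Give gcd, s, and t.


Euclidean algorithm on (222, 129) — divide until remainder is 0:
  222 = 1 · 129 + 93
  129 = 1 · 93 + 36
  93 = 2 · 36 + 21
  36 = 1 · 21 + 15
  21 = 1 · 15 + 6
  15 = 2 · 6 + 3
  6 = 2 · 3 + 0
gcd(222, 129) = 3.
Track Bezout coefficients alongside the remainders: start with r₀ = 222 = a·1 + b·0 (s = 1, t = 0) and r₁ = 129 = a·0 + b·1 (s = 0, t = 1); each new remainder r_{k+1} = r_{k-1} − q_k·r_k inherits s_{k+1} = s_{k-1} − q_k·s_k, t_{k+1} = t_{k-1} − q_k·t_k, so r_k = a·s_k + b·t_k at every step:
  q = 1: r = 93, s = 1 − 1·0 = 1, t = 0 − 1·1 = -1  (check: 222·1 + 129·(-1) = 93)
  q = 1: r = 36, s = 0 − 1·1 = -1, t = 1 − 1·(-1) = 2  (check: 222·(-1) + 129·2 = 36)
  q = 2: r = 21, s = 1 − 2·(-1) = 3, t = -1 − 2·2 = -5  (check: 222·3 + 129·(-5) = 21)
  q = 1: r = 15, s = -1 − 1·3 = -4, t = 2 − 1·(-5) = 7  (check: 222·(-4) + 129·7 = 15)
  q = 1: r = 6, s = 3 − 1·(-4) = 7, t = -5 − 1·7 = -12  (check: 222·7 + 129·(-12) = 6)
  q = 2: r = 3, s = -4 − 2·7 = -18, t = 7 − 2·(-12) = 31  (check: 222·(-18) + 129·31 = 3)
The row with r = 3 (the gcd) gives the Bezout coefficients s = -18, t = 31.
Result: 222 · (-18) + 129 · (31) = 3.

gcd(222, 129) = 3; s = -18, t = 31 (check: 222·(-18) + 129·31 = 3).


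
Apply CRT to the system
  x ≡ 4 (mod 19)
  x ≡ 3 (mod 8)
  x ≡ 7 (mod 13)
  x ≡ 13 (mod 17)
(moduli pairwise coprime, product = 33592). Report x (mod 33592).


Product of moduli M = 19 · 8 · 13 · 17 = 33592.
Merge one congruence at a time:
  Start: x ≡ 4 (mod 19).
  Combine with x ≡ 3 (mod 8); new modulus lcm = 152.
    Write x = 4 + 19·t and substitute into x ≡ 3 (mod 8): 19·t ≡ 3 − 4 = -1 (mod 8).
    Reduce coefficients mod 8: 3·t ≡ 7 (mod 8).
    The inverse of 3 mod 8 is 3 (since 3·3 = 9 = 1·8 + 1), so t ≡ 3·7 = 21 ≡ 5 (mod 8).
    Then x = 4 + 19·5 = 99, valid modulo lcm(19, 8) = 152: x ≡ 99 (mod 152).
  Combine with x ≡ 7 (mod 13); new modulus lcm = 1976.
    Write x = 99 + 152·t and substitute into x ≡ 7 (mod 13): 152·t ≡ 7 − 99 = -92 (mod 13).
    Reduce coefficients mod 13: 9·t ≡ 12 (mod 13).
    The inverse of 9 mod 13 is 3 (since 9·3 = 27 = 2·13 + 1), so t ≡ 3·12 = 36 ≡ 10 (mod 13).
    Then x = 99 + 152·10 = 1619, valid modulo lcm(152, 13) = 1976: x ≡ 1619 (mod 1976).
  Combine with x ≡ 13 (mod 17); new modulus lcm = 33592.
    Write x = 1619 + 1976·t and substitute into x ≡ 13 (mod 17): 1976·t ≡ 13 − 1619 = -1606 (mod 17).
    Reduce coefficients mod 17: 4·t ≡ 9 (mod 17).
    The inverse of 4 mod 17 is 13 (since 4·13 = 52 = 3·17 + 1), so t ≡ 13·9 = 117 ≡ 15 (mod 17).
    Then x = 1619 + 1976·15 = 31259, valid modulo lcm(1976, 17) = 33592: x ≡ 31259 (mod 33592).
Verify against each original: 31259 mod 19 = 4, 31259 mod 8 = 3, 31259 mod 13 = 7, 31259 mod 17 = 13.

x ≡ 31259 (mod 33592).


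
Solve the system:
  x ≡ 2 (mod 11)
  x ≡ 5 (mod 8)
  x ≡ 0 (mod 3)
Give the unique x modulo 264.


Moduli 11, 8, 3 are pairwise coprime; by CRT there is a unique solution modulo M = 11 · 8 · 3 = 264.
Solve pairwise, accumulating the modulus:
  Start with x ≡ 2 (mod 11).
  Combine with x ≡ 5 (mod 8): since gcd(11, 8) = 1, we get a unique residue mod 88.
    Write x = 2 + 11·t and substitute into x ≡ 5 (mod 8): 11·t ≡ 5 − 2 = 3 (mod 8).
    Reduce coefficients mod 8: 3·t ≡ 3 (mod 8).
    The inverse of 3 mod 8 is 3 (since 3·3 = 9 = 1·8 + 1), so t ≡ 3·3 = 9 ≡ 1 (mod 8).
    Then x = 2 + 11·1 = 13, valid modulo lcm(11, 8) = 88: x ≡ 13 (mod 88).
  Combine with x ≡ 0 (mod 3): since gcd(88, 3) = 1, we get a unique residue mod 264.
    Write x = 13 + 88·t and substitute into x ≡ 0 (mod 3): 88·t ≡ 0 − 13 = -13 (mod 3).
    Reduce coefficients mod 3: 1·t ≡ 2 (mod 3).
    So t ≡ 2 (mod 3).
    Then x = 13 + 88·2 = 189, valid modulo lcm(88, 3) = 264: x ≡ 189 (mod 264).
Verify: 189 mod 11 = 2 ✓, 189 mod 8 = 5 ✓, 189 mod 3 = 0 ✓.

x ≡ 189 (mod 264).


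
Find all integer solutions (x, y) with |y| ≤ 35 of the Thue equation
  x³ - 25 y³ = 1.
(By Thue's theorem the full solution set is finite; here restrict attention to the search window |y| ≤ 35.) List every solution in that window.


The equation is x³ - 25y³ = 1. For fixed y, x³ = 25·y³ + 1, so a solution requires the RHS to be a perfect cube.
Strategy: iterate y from -35 to 35, compute RHS = 25·y³ + 1, and check whether it is a (positive or negative) perfect cube.
Check small values of y:
  y = 0: RHS = 1 = (1)³ ⇒ x = 1 works.
  y = 1: RHS = 26 is not a perfect cube.
  y = -1: RHS = -24 is not a perfect cube.
  y = 2: RHS = 201 is not a perfect cube.
  y = -2: RHS = -199 is not a perfect cube.
  y = 3: RHS = 676 is not a perfect cube.
  y = -3: RHS = -674 is not a perfect cube.
Continuing the search up to |y| = 35 finds no further solutions beyond those listed.
Collected solutions: (1, 0).

Solutions (with |y| ≤ 35): (1, 0).


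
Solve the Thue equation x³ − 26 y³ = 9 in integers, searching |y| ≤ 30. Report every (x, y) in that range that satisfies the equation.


The equation is x³ - 26y³ = 9. For fixed y, x³ = 26·y³ + 9, so a solution requires the RHS to be a perfect cube.
Strategy: iterate y from -30 to 30, compute RHS = 26·y³ + 9, and check whether it is a (positive or negative) perfect cube.
Check small values of y:
  y = 0: RHS = 9 is not a perfect cube.
  y = 1: RHS = 35 is not a perfect cube.
  y = -1: RHS = -17 is not a perfect cube.
  y = 2: RHS = 217 is not a perfect cube.
  y = -2: RHS = -199 is not a perfect cube.
  y = 3: RHS = 711 is not a perfect cube.
  y = -3: RHS = -693 is not a perfect cube.
Continuing the search up to |y| = 30 finds no solutions either.
No (x, y) in the scanned range satisfies the equation.

No integer solutions with |y| ≤ 30.


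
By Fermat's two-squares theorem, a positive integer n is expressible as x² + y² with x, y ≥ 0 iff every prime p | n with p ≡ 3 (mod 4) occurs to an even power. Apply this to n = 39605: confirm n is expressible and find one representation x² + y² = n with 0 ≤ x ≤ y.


Step 1: Factor n = 39605 = 5 · 89^2.
Step 2: Check the mod-4 condition on each prime factor: 5 ≡ 1 (mod 4), exponent 1; 89 ≡ 1 (mod 4), exponent 2.
All primes ≡ 3 (mod 4) appear to even exponent (or don't appear), so by the two-squares theorem n IS expressible as a sum of two squares.
Step 3: Build a representation. Here n = 5 · 89 · 89 is a product of primes ≡ 1 (mod 4). Each prime p ≡ 1 (mod 4) is itself a sum of two squares; find a² by testing p − a² for a perfect square:
  5: 5 − 1² = 4 = 2² ⇒ 5 = 1² + 2².
  89: 89 − 1² = 88, 89 − 2² = 85, 89 − 3² = 80, 89 − 4² = 73, 89 − 5² = 64 = 8² ⇒ 89 = 5² + 8².
  Combine using the Brahmagupta–Fibonacci identity (a² + b²)(c² + d²) = (ac − bd)² + (ad + bc)² = (ac + bd)² + (ad − bc)²:
  5 · 89 = 445: from (1² + 2²)(5² + 8²), take (1·5 − 2·8, 1·8 + 2·5) = (5 − 16, 8 + 10) = (-11, 18); dropping signs (only squares matter) gives (11, 18); check 11² + 18² = 121 + 324 = 445 ✓.
  445 · 89 = 39605: from (11² + 18²)(5² + 8²), take (11·5 − 18·8, 11·8 + 18·5) = (55 − 144, 88 + 90) = (-89, 178); dropping signs (only squares matter) gives (89, 178); check 89² + 178² = 7921 + 31684 = 39605 ✓.
Step 4: Order so x ≤ y and verify: 89² + 178² = 7921 + 31684 = 39605 = n. ✓

n = 39605 = 89² + 178² (one valid representation with x ≤ y).


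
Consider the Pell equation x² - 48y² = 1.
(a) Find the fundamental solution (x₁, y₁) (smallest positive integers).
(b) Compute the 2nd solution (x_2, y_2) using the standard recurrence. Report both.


Step 1: Find the fundamental solution (x₁, y₁) of x² - 48y² = 1.
  Expand √48 as a continued fraction. a₀ = ⌊√48⌋ = 6; iterate m_{k+1} = d_k·a_k − m_k, d_{k+1} = (48 − m_{k+1}²)/d_k, a_{k+1} = ⌊(a₀ + m_{k+1})/d_{k+1}⌋ (starting m₀ = 0, d₀ = 1), with convergents p_k = a_k·p_{k-1} + p_{k-2}, q_k = a_k·q_{k-1} + q_{k-2} (p₋₁ = 1, q₋₁ = 0):
  k = 0: a₀ = 6; p₀/q₀ = 6/1; p₀² − 48·q₀² = 36 − 48 = -12.
  k = 1: m = 6, d = 12, a = ⌊(6 + 6)/12⌋ = 1; p/q = (1·6 + 1)/(1·1 + 0) = 7/1; p² − 48·q² = 49 − 48 = 1.
  The first convergent with p² − 48·q² = 1 gives the fundamental solution (x₁, y₁) = (7, 1).
Step 2: Apply the recurrence (x_{n+1}, y_{n+1}) = (x₁x_n + 48y₁y_n, x₁y_n + y₁x_n) repeatedly.
  From (x_1, y_1) = (7, 1): x_2 = 7·7 + 48·1·1 = 97; y_2 = 7·1 + 1·7 = 14.
Step 3: Verify x_2² - 48·y_2² = 9409 - 9408 = 1 (should be 1). ✓

(x_1, y_1) = (7, 1); (x_2, y_2) = (97, 14).


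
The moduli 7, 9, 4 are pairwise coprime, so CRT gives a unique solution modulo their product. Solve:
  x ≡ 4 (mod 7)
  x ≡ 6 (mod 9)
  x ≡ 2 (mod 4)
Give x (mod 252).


Moduli 7, 9, 4 are pairwise coprime; by CRT there is a unique solution modulo M = 7 · 9 · 4 = 252.
Solve pairwise, accumulating the modulus:
  Start with x ≡ 4 (mod 7).
  Combine with x ≡ 6 (mod 9): since gcd(7, 9) = 1, we get a unique residue mod 63.
    Write x = 4 + 7·t and substitute into x ≡ 6 (mod 9): 7·t ≡ 6 − 4 = 2 (mod 9).
    The inverse of 7 mod 9 is 4 (since 7·4 = 28 = 3·9 + 1), so t ≡ 4·2 = 8 ≡ 8 (mod 9).
    Then x = 4 + 7·8 = 60, valid modulo lcm(7, 9) = 63: x ≡ 60 (mod 63).
  Combine with x ≡ 2 (mod 4): since gcd(63, 4) = 1, we get a unique residue mod 252.
    Write x = 60 + 63·t and substitute into x ≡ 2 (mod 4): 63·t ≡ 2 − 60 = -58 (mod 4).
    Reduce coefficients mod 4: 3·t ≡ 2 (mod 4).
    The inverse of 3 mod 4 is 3 (since 3·3 = 9 = 2·4 + 1), so t ≡ 3·2 = 6 ≡ 2 (mod 4).
    Then x = 60 + 63·2 = 186, valid modulo lcm(63, 4) = 252: x ≡ 186 (mod 252).
Verify: 186 mod 7 = 4 ✓, 186 mod 9 = 6 ✓, 186 mod 4 = 2 ✓.

x ≡ 186 (mod 252).


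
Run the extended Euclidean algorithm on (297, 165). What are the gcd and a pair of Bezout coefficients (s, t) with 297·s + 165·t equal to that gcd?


Euclidean algorithm on (297, 165) — divide until remainder is 0:
  297 = 1 · 165 + 132
  165 = 1 · 132 + 33
  132 = 4 · 33 + 0
gcd(297, 165) = 33.
Track Bezout coefficients alongside the remainders: start with r₀ = 297 = a·1 + b·0 (s = 1, t = 0) and r₁ = 165 = a·0 + b·1 (s = 0, t = 1); each new remainder r_{k+1} = r_{k-1} − q_k·r_k inherits s_{k+1} = s_{k-1} − q_k·s_k, t_{k+1} = t_{k-1} − q_k·t_k, so r_k = a·s_k + b·t_k at every step:
  q = 1: r = 132, s = 1 − 1·0 = 1, t = 0 − 1·1 = -1  (check: 297·1 + 165·(-1) = 132)
  q = 1: r = 33, s = 0 − 1·1 = -1, t = 1 − 1·(-1) = 2  (check: 297·(-1) + 165·2 = 33)
The row with r = 33 (the gcd) gives the Bezout coefficients s = -1, t = 2.
Result: 297 · (-1) + 165 · (2) = 33.

gcd(297, 165) = 33; s = -1, t = 2 (check: 297·(-1) + 165·2 = 33).


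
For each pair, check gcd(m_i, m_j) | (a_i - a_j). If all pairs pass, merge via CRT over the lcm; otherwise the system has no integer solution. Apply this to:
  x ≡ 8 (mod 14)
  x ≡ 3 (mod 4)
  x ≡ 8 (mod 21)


Moduli 14, 4, 21 are not pairwise coprime, so CRT works modulo lcm(m_i) when all pairwise compatibility conditions hold.
Pairwise compatibility: gcd(m_i, m_j) must divide a_i - a_j for every pair.
Merge one congruence at a time:
  Start: x ≡ 8 (mod 14).
  Combine with x ≡ 3 (mod 4): gcd(14, 4) = 2, and 3 - 8 = -5 is NOT divisible by 2.
    ⇒ system is inconsistent (no integer solution).

No solution (the system is inconsistent).


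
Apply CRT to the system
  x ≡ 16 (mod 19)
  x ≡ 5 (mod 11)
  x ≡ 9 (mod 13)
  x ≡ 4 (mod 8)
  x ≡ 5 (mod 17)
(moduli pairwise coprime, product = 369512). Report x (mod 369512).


Product of moduli M = 19 · 11 · 13 · 8 · 17 = 369512.
Merge one congruence at a time:
  Start: x ≡ 16 (mod 19).
  Combine with x ≡ 5 (mod 11); new modulus lcm = 209.
    Write x = 16 + 19·t and substitute into x ≡ 5 (mod 11): 19·t ≡ 5 − 16 = -11 (mod 11).
    Reduce coefficients mod 11: 8·t ≡ 0 (mod 11).
    The inverse of 8 mod 11 is 7 (since 8·7 = 56 = 5·11 + 1), so t ≡ 7·0 = 0 ≡ 0 (mod 11).
    Then x = 16 + 19·0 = 16, valid modulo lcm(19, 11) = 209: x ≡ 16 (mod 209).
  Combine with x ≡ 9 (mod 13); new modulus lcm = 2717.
    Write x = 16 + 209·t and substitute into x ≡ 9 (mod 13): 209·t ≡ 9 − 16 = -7 (mod 13).
    Reduce coefficients mod 13: 1·t ≡ 6 (mod 13).
    So t ≡ 6 (mod 13).
    Then x = 16 + 209·6 = 1270, valid modulo lcm(209, 13) = 2717: x ≡ 1270 (mod 2717).
  Combine with x ≡ 4 (mod 8); new modulus lcm = 21736.
    Write x = 1270 + 2717·t and substitute into x ≡ 4 (mod 8): 2717·t ≡ 4 − 1270 = -1266 (mod 8).
    Reduce coefficients mod 8: 5·t ≡ 6 (mod 8).
    The inverse of 5 mod 8 is 5 (since 5·5 = 25 = 3·8 + 1), so t ≡ 5·6 = 30 ≡ 6 (mod 8).
    Then x = 1270 + 2717·6 = 17572, valid modulo lcm(2717, 8) = 21736: x ≡ 17572 (mod 21736).
  Combine with x ≡ 5 (mod 17); new modulus lcm = 369512.
    Write x = 17572 + 21736·t and substitute into x ≡ 5 (mod 17): 21736·t ≡ 5 − 17572 = -17567 (mod 17).
    Reduce coefficients mod 17: 10·t ≡ 11 (mod 17).
    The inverse of 10 mod 17 is 12 (since 10·12 = 120 = 7·17 + 1), so t ≡ 12·11 = 132 ≡ 13 (mod 17).
    Then x = 17572 + 21736·13 = 300140, valid modulo lcm(21736, 17) = 369512: x ≡ 300140 (mod 369512).
Verify against each original: 300140 mod 19 = 16, 300140 mod 11 = 5, 300140 mod 13 = 9, 300140 mod 8 = 4, 300140 mod 17 = 5.

x ≡ 300140 (mod 369512).
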